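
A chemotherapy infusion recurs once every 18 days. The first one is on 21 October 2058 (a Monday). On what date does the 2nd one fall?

The 2nd occurrence is 1 interval after the first: 1 × 18 = 18 days after 21 October 2058.
October has 31 days — 10 days to the end of October leaves 8.
8 days into November → 8 November 2058.

8 November 2058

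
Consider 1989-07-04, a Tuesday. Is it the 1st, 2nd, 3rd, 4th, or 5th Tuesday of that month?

1st

Day 4 falls in week ⌈4/7⌉ of the month.
Days 1–7 hold the 1st Tuesday, 8–14 the 2nd, 15–21 the 3rd, 22–28 the 4th, 29–31 the 5th.
4 is in the range for the 1st.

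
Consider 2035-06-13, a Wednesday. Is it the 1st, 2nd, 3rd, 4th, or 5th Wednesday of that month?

2nd

Day 13 falls in week ⌈13/7⌉ of the month.
Days 1–7 hold the 1st Wednesday, 8–14 the 2nd, 15–21 the 3rd, 22–28 the 4th, 29–31 the 5th.
13 is in the range for the 2nd.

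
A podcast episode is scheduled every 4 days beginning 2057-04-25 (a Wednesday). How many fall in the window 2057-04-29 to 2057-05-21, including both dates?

Occurrences land 4·i days after 2057-04-25 for i = 0, 1, 2, …
2057-04-29 is 4 days after the start; 4 ÷ 4 = 1 remainder 0. First occurrence in the window: #2 on 2057-04-29 (1×4 = 4 days in).
2057-05-21 is 26 days after the start; 26 ÷ 4 = 6 remainder 2. Last occurrence in the window: #7 on 2057-05-19.
Occurrences #2 through #7: 6 in total.

6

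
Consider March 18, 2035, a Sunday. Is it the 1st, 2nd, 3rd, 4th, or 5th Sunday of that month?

3rd

Day 18 falls in week ⌈18/7⌉ of the month.
Days 1–7 hold the 1st Sunday, 8–14 the 2nd, 15–21 the 3rd, 22–28 the 4th, 29–31 the 5th.
18 is in the range for the 3rd.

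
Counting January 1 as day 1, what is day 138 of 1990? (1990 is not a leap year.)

May 18, 1990

January has 31 days (138 − 31 = 107 remain).
February has 28 days (107 − 28 = 79 remain).
March has 31 days (79 − 31 = 48 remain).
April has 30 days (48 − 30 = 18 remain).
18 into May → May 18.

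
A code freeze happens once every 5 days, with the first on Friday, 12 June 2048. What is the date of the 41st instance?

29 December 2048

The 41st occurrence is 40 intervals after the first: 40 × 5 = 200 days after 12 June 2048.
June has 30 days — 18 days to the end of June leaves 182.
July has 31 days (151 left).
August has 31 days (120 left).
September has 30 days (90 left).
October has 31 days (59 left).
November has 30 days (29 left).
29 days into December → 29 December 2048.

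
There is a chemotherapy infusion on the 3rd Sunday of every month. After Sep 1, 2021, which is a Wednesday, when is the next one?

Sep 19, 2021

Sep 2021 starts on a Wednesday; its first Sunday is the 5th, so the 3rd Sunday is the 19th — Sep 19, 2021.
Sep 19, 2021 is after Sep 1, 2021, so that is the next one.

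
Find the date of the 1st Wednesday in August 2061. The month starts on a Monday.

2061-08-03

August 2061 begins on a Monday, so the first Wednesday is August 3 (2 days later).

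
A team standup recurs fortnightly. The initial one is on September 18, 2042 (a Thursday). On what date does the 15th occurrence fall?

April 2, 2043

The 15th occurrence is 14 intervals after the first: 14 × 14 = 196 days after September 18, 2042.
September has 30 days — 12 days to the end of September leaves 184.
October has 31 days (153 left).
November has 30 days (123 left).
December has 31 days (92 left).
January has 31 days (61 left).
February has 28 days (33 left).
March has 31 days (2 left).
2 days into April → April 2, 2043.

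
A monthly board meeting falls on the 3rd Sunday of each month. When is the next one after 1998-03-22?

March 1998 starts on a Sunday; its first Sunday is the 1st, so the 3rd Sunday is the 15th — 1998-03-15.
That is not after 1998-03-22, so look at April 1998.
April 1998 starts on a Wednesday; its first Sunday is the 5th, so the 3rd Sunday is the 19th — 1998-04-19.

1998-04-19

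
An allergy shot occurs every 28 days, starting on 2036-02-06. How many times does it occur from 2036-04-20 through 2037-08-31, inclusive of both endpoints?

18

Occurrences land 28·i days after 2036-02-06 for i = 0, 1, 2, …
2036-04-20 is 74 days after the start; 74 ÷ 28 = 2 remainder 18; since the remainder is 18, round up to i = 3. First occurrence in the window: #4 on 2036-04-30 (3×28 = 84 days in).
2037-08-31 is 572 days after the start; 572 ÷ 28 = 20 remainder 12. Last occurrence in the window: #21 on 2037-08-19.
Occurrences #4 through #21: 18 in total.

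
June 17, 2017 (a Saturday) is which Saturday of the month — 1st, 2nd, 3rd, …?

Day 17 falls in week ⌈17/7⌉ of the month.
Days 1–7 hold the 1st Saturday, 8–14 the 2nd, 15–21 the 3rd, 22–28 the 4th, 29–31 the 5th.
17 is in the range for the 3rd.

3rd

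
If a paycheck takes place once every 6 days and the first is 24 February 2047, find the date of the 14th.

The 14th occurrence is 13 intervals after the first: 13 × 6 = 78 days after 24 February 2047.
February has 28 days — 4 days to the end of February leaves 74.
March has 31 days (43 left).
April has 30 days (13 left).
13 days into May → 13 May 2047.

13 May 2047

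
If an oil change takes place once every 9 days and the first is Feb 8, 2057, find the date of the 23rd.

The 23rd occurrence is 22 intervals after the first: 22 × 9 = 198 days after Feb 8, 2057.
Feb has 28 days — 20 days to the end of Feb leaves 178.
Mar has 31 days (147 left).
Apr has 30 days (117 left).
May has 31 days (86 left).
Jun has 30 days (56 left).
Jul has 31 days (25 left).
25 days into Aug → Aug 25, 2057.

Aug 25, 2057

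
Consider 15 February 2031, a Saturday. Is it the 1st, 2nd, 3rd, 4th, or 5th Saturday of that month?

3rd

Day 15 falls in week ⌈15/7⌉ of the month.
Days 1–7 hold the 1st Saturday, 8–14 the 2nd, 15–21 the 3rd, 22–28 the 4th, 29–31 the 5th.
15 is in the range for the 3rd.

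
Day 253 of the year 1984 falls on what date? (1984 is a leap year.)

January has 31 days (253 − 31 = 222 remain).
February has 29 days (222 − 29 = 193 remain).
March has 31 days (193 − 31 = 162 remain).
April has 30 days (162 − 30 = 132 remain).
May has 31 days (132 − 31 = 101 remain).
June has 30 days (101 − 30 = 71 remain).
July has 31 days (71 − 31 = 40 remain).
August has 31 days (40 − 31 = 9 remain).
9 into September → September 9.

September 9, 1984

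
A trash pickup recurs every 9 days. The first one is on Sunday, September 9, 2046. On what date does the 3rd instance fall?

The 3rd occurrence is 2 intervals after the first: 2 × 9 = 18 days after September 9, 2046.
18 days later is September 27, 2046.

September 27, 2046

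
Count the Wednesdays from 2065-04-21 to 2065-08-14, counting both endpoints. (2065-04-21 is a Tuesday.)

2065-04-21 is a Tuesday; the first Wednesday on or after it is 2065-04-22 (1 day later).
From 2065-04-22 to 2065-08-14: 8 + 31 + 30 + 31 + 14 = 114 days (rest of April, May, June, July, August).
114 ÷ 7 = 16 full weeks with remainder 2, so 16 more Wednesdays after the first → 17.

17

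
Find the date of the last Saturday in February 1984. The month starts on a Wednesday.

1984-02-25

February 1984 begins on a Wednesday, so the first Saturday is February 4 (3 days later).
February 1984 has 29 days. Adding weeks: 4, 11, 18, 25 — the last one ≤ 29 is the 25th.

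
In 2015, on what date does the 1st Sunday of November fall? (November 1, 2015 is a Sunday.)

November 2015 begins on a Sunday, so the first Sunday is November 1.

November 1, 2015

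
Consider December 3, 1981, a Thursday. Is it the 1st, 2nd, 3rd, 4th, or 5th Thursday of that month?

Day 3 falls in week ⌈3/7⌉ of the month.
Days 1–7 hold the 1st Thursday, 8–14 the 2nd, 15–21 the 3rd, 22–28 the 4th, 29–31 the 5th.
3 is in the range for the 1st.

1st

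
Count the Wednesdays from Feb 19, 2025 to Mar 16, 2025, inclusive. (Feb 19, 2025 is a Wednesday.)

Feb 19, 2025 is a Wednesday; the first Wednesday on or after it is Feb 19, 2025.
From Feb 19, 2025 to Mar 16, 2025: 9 + 16 = 25 days (rest of Feb, Mar).
25 ÷ 7 = 3 full weeks with remainder 4, so 3 more Wednesdays after the first → 4.

4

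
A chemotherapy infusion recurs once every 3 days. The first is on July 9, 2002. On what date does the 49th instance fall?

November 30, 2002

The 49th occurrence is 48 intervals after the first: 48 × 3 = 144 days after July 9, 2002.
July has 31 days — 22 days to the end of July leaves 122.
August has 31 days (91 left).
September has 30 days (61 left).
October has 31 days (30 left).
30 days into November → November 30, 2002.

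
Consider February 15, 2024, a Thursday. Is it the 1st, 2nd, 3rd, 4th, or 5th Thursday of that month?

3rd

Day 15 falls in week ⌈15/7⌉ of the month.
Days 1–7 hold the 1st Thursday, 8–14 the 2nd, 15–21 the 3rd, 22–28 the 4th, 29–31 the 5th.
15 is in the range for the 3rd.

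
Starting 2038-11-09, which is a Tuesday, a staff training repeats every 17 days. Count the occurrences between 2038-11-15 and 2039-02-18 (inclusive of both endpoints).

Occurrences land 17·i days after 2038-11-09 for i = 0, 1, 2, …
2038-11-15 is 6 days after the start; 6 ÷ 17 = 0 remainder 6; since the remainder is 6, round up to i = 1. First occurrence in the window: #2 on 2038-11-26 (1×17 = 17 days in).
2039-02-18 is 101 days after the start; 101 ÷ 17 = 5 remainder 16. Last occurrence in the window: #6 on 2039-02-02.
Occurrences #2 through #6: 5 in total.

5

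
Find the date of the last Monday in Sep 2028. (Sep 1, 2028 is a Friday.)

Sep 25, 2028

Sep 2028 begins on a Friday, so the first Monday is Sep 4 (3 days later).
Sep 2028 has 30 days. Adding weeks: 4, 11, 18, 25 — the last one ≤ 30 is the 25th.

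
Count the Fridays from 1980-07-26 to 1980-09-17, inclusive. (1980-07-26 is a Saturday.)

1980-07-26 is a Saturday; the first Friday on or after it is 1980-08-01 (6 days later).
From 1980-08-01 to 1980-09-17: 30 + 17 = 47 days (rest of August, September).
47 ÷ 7 = 6 full weeks with remainder 5, so 6 more Fridays after the first → 7.

7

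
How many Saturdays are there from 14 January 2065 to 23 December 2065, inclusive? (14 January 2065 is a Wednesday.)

14 January 2065 is a Wednesday; the first Saturday on or after it is 17 January 2065 (3 days later).
From 17 January 2065 to 23 December 2065: 14 + 28 + 31 + 30 + 31 + 30 + 31 + 31 + 30 + 31 + 30 + 23 = 340 days (rest of January, February, March, April, May, June, July, August, September, October, November, December).
340 ÷ 7 = 48 full weeks with remainder 4, so 48 more Saturdays after the first → 49.

49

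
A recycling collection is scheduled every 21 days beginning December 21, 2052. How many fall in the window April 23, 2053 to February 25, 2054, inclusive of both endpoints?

Occurrences land 21·i days after December 21, 2052 for i = 0, 1, 2, …
April 23, 2053 is 123 days after the start; 123 ÷ 21 = 5 remainder 18; since the remainder is 18, round up to i = 6. First occurrence in the window: #7 on April 26, 2053 (6×21 = 126 days in).
February 25, 2054 is 431 days after the start; 431 ÷ 21 = 20 remainder 11. Last occurrence in the window: #21 on February 14, 2054.
Occurrences #7 through #21: 15 in total.

15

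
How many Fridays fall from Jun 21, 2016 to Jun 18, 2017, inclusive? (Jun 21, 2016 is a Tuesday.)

Jun 21, 2016 is a Tuesday; the first Friday on or after it is Jun 24, 2016 (3 days later).
From Jun 24, 2016 to Jun 18, 2017: 190 + 169 = 359 days (rest of 2016, to Jun 18, 2017 in 2017).
359 ÷ 7 = 51 full weeks with remainder 2, so 51 more Fridays after the first → 52.

52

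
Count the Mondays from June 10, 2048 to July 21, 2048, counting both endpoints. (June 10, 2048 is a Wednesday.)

6

June 10, 2048 is a Wednesday; the first Monday on or after it is June 15, 2048 (5 days later).
From June 15, 2048 to July 21, 2048: 15 + 21 = 36 days (rest of June, July).
36 ÷ 7 = 5 full weeks with remainder 1, so 5 more Mondays after the first → 6.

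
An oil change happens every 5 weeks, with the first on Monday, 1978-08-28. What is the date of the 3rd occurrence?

1978-11-06

The 3rd occurrence is 2 intervals after the first: 2 × 35 = 70 days after 1978-08-28.
August has 31 days — 3 days to the end of August leaves 67.
September has 30 days (37 left).
October has 31 days (6 left).
6 days into November → 1978-11-06.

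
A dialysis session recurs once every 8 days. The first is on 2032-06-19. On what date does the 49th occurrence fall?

The 49th occurrence is 48 intervals after the first: 48 × 8 = 384 days after 2032-06-19.
June has 30 days — 11 days to the end of June leaves 373.
July has 31 days (342 left).
August has 31 days (311 left).
September has 30 days (281 left).
October has 31 days (250 left).
November has 30 days (220 left).
December has 31 days (189 left).
January has 31 days (158 left).
February has 28 days (130 left).
March has 31 days (99 left).
April has 30 days (69 left).
May has 31 days (38 left).
June has 30 days (8 left).
8 days into July → 2033-07-08.

2033-07-08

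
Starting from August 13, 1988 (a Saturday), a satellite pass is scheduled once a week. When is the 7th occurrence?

September 24, 1988

The 7th occurrence is 6 intervals after the first: 6 × 7 = 42 days after August 13, 1988.
August has 31 days — 18 days to the end of August leaves 24.
24 days into September → September 24, 1988.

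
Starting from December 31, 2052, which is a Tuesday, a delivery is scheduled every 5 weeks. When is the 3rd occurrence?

March 11, 2053

The 3rd occurrence is 2 intervals after the first: 2 × 35 = 70 days after December 31, 2052.
December has 31 days — 0 days to the end of December leaves 70.
January has 31 days (39 left).
February has 28 days (11 left).
11 days into March → March 11, 2053.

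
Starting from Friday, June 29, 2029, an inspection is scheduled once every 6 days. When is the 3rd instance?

July 11, 2029

The 3rd occurrence is 2 intervals after the first: 2 × 6 = 12 days after June 29, 2029.
June has 30 days — 1 day to the end of June leaves 11.
11 days into July → July 11, 2029.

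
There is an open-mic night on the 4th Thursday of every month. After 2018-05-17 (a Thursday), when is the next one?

May 2018 starts on a Tuesday; its first Thursday is the 3rd, so the 4th Thursday is the 24th — 2018-05-24.
2018-05-24 is after 2018-05-17, so that is the next one.

2018-05-24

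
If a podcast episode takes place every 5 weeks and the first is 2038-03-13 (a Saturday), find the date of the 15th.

2039-07-16

The 15th occurrence is 14 intervals after the first: 14 × 35 = 490 days after 2038-03-13.
March has 31 days — 18 days to the end of March leaves 472.
From end of March to end of 2038 is 275 days (197 left).
January has 31 days (166 left).
February has 28 days (138 left).
March has 31 days (107 left).
April has 30 days (77 left).
May has 31 days (46 left).
June has 30 days (16 left).
16 days into July → 2039-07-16.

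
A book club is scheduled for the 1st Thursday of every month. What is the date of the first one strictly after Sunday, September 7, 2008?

October 2, 2008

September 2008 starts on a Monday, so its 1st Thursday is September 4, 2008 (3 days in).
That is not after September 7, 2008, so look at October 2008.
October 2008 starts on a Wednesday, so its 1st Thursday is October 2, 2008 (1 day in).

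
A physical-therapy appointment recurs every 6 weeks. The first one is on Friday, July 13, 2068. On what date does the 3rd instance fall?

October 5, 2068

The 3rd occurrence is 2 intervals after the first: 2 × 42 = 84 days after July 13, 2068.
July has 31 days — 18 days to the end of July leaves 66.
August has 31 days (35 left).
September has 30 days (5 left).
5 days into October → October 5, 2068.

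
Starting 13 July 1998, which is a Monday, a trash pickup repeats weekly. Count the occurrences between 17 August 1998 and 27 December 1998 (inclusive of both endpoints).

19

Occurrences land 7·i days after 13 July 1998 for i = 0, 1, 2, …
17 August 1998 is 35 days after the start; 35 ÷ 7 = 5 remainder 0. First occurrence in the window: #6 on 17 August 1998 (5×7 = 35 days in).
27 December 1998 is 167 days after the start; 167 ÷ 7 = 23 remainder 6. Last occurrence in the window: #24 on 21 December 1998.
Occurrences #6 through #24: 19 in total.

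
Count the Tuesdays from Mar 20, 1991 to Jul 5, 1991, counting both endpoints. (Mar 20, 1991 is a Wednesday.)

15

Mar 20, 1991 is a Wednesday; the first Tuesday on or after it is Mar 26, 1991 (6 days later).
From Mar 26, 1991 to Jul 5, 1991: 5 + 30 + 31 + 30 + 5 = 101 days (rest of Mar, Apr, May, Jun, Jul).
101 ÷ 7 = 14 full weeks with remainder 3, so 14 more Tuesdays after the first → 15.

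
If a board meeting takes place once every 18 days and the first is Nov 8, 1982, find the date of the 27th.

Feb 19, 1984

The 27th occurrence is 26 intervals after the first: 26 × 18 = 468 days after Nov 8, 1982.
Nov has 30 days — 22 days to the end of Nov leaves 446.
From end of Nov to end of 1982 is 31 days (415 left).
1983 has 365 days (50 left).
Jan has 31 days (19 left).
19 days into Feb → Feb 19, 1984.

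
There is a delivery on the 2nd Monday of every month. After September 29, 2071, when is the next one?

September 2071 starts on a Tuesday; its first Monday is the 7th, so the 2nd Monday is the 14th — September 14, 2071.
That is not after September 29, 2071, so look at October 2071.
October 2071 starts on a Thursday; its first Monday is the 5th, so the 2nd Monday is the 12th — October 12, 2071.

October 12, 2071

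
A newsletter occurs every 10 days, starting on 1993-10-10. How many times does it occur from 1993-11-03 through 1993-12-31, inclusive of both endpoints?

6

Occurrences land 10·i days after 1993-10-10 for i = 0, 1, 2, …
1993-11-03 is 24 days after the start; 24 ÷ 10 = 2 remainder 4; since the remainder is 4, round up to i = 3. First occurrence in the window: #4 on 1993-11-09 (3×10 = 30 days in).
1993-12-31 is 82 days after the start; 82 ÷ 10 = 8 remainder 2. Last occurrence in the window: #9 on 1993-12-29.
Occurrences #4 through #9: 6 in total.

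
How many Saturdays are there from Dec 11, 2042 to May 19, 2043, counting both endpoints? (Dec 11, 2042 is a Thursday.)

Dec 11, 2042 is a Thursday; the first Saturday on or after it is Dec 13, 2042 (2 days later).
From Dec 13, 2042 to May 19, 2043: 18 + 31 + 28 + 31 + 30 + 19 = 157 days (rest of Dec, Jan, Feb, Mar, Apr, May).
157 ÷ 7 = 22 full weeks with remainder 3, so 22 more Saturdays after the first → 23.

23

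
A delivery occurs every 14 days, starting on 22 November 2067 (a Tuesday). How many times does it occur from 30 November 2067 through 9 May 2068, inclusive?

12

Occurrences land 14·i days after 22 November 2067 for i = 0, 1, 2, …
30 November 2067 is 8 days after the start; 8 ÷ 14 = 0 remainder 8; since the remainder is 8, round up to i = 1. First occurrence in the window: #2 on 6 December 2067 (1×14 = 14 days in).
9 May 2068 is 169 days after the start; 169 ÷ 14 = 12 remainder 1. Last occurrence in the window: #13 on 8 May 2068.
Occurrences #2 through #13: 12 in total.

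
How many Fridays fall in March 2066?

4

2066-03-01 is a Monday; the first Friday on or after it is 2066-03-05 (4 days later).
From 2066-03-05 to 2066-03-31 is 31 − 5 = 26 days.
26 ÷ 7 = 3 full weeks with remainder 5, so 3 more Fridays after the first → 4.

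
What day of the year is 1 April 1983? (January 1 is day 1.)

91

Days in months before April: 31 + 28 + 31 = 90.
Plus 1 day into April → day 91.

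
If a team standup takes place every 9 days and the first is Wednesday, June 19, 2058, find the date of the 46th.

The 46th occurrence is 45 intervals after the first: 45 × 9 = 405 days after June 19, 2058.
June has 30 days — 11 days to the end of June leaves 394.
July has 31 days (363 left).
August has 31 days (332 left).
September has 30 days (302 left).
October has 31 days (271 left).
November has 30 days (241 left).
December has 31 days (210 left).
January has 31 days (179 left).
February has 28 days (151 left).
March has 31 days (120 left).
April has 30 days (90 left).
May has 31 days (59 left).
June has 30 days (29 left).
29 days into July → July 29, 2059.

July 29, 2059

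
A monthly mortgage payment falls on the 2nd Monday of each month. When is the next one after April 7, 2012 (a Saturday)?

April 2012 starts on a Sunday; its first Monday is the 2nd, so the 2nd Monday is the 9th — April 9, 2012.
April 9, 2012 is after April 7, 2012, so that is the next one.

April 9, 2012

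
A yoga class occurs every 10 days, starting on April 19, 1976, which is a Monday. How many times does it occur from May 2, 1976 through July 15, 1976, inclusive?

Occurrences land 10·i days after April 19, 1976 for i = 0, 1, 2, …
May 2, 1976 is 13 days after the start; 13 ÷ 10 = 1 remainder 3; since the remainder is 3, round up to i = 2. First occurrence in the window: #3 on May 9, 1976 (2×10 = 20 days in).
July 15, 1976 is 87 days after the start; 87 ÷ 10 = 8 remainder 7. Last occurrence in the window: #9 on July 8, 1976.
Occurrences #3 through #9: 7 in total.

7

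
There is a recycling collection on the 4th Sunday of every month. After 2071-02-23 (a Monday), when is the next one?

February 2071 starts on a Sunday; its first Sunday is the 1st, so the 4th Sunday is the 22nd — 2071-02-22.
That is not after 2071-02-23, so look at March 2071.
March 2071 starts on a Sunday; its first Sunday is the 1st, so the 4th Sunday is the 22nd — 2071-03-22.

2071-03-22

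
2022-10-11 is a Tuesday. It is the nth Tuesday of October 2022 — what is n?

2nd

Day 11 falls in week ⌈11/7⌉ of the month.
Days 1–7 hold the 1st Tuesday, 8–14 the 2nd, 15–21 the 3rd, 22–28 the 4th, 29–31 the 5th.
11 is in the range for the 2nd.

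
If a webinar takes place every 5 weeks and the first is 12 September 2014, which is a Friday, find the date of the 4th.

26 December 2014

The 4th occurrence is 3 intervals after the first: 3 × 35 = 105 days after 12 September 2014.
September has 30 days — 18 days to the end of September leaves 87.
October has 31 days (56 left).
November has 30 days (26 left).
26 days into December → 26 December 2014.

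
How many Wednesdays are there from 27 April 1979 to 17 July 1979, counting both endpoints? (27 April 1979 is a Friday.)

27 April 1979 is a Friday; the first Wednesday on or after it is 2 May 1979 (5 days later).
From 2 May 1979 to 17 July 1979: 29 + 30 + 17 = 76 days (rest of May, June, July).
76 ÷ 7 = 10 full weeks with remainder 6, so 10 more Wednesdays after the first → 11.

11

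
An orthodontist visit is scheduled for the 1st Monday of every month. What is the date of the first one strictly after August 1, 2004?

August 2, 2004

August 2004 starts on a Sunday, so its 1st Monday is August 2, 2004 (1 day in).
August 2, 2004 is after August 1, 2004, so that is the next one.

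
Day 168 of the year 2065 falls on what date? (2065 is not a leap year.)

Jun 17, 2065

Jan has 31 days (168 − 31 = 137 remain).
Feb has 28 days (137 − 28 = 109 remain).
Mar has 31 days (109 − 31 = 78 remain).
Apr has 30 days (78 − 30 = 48 remain).
May has 31 days (48 − 31 = 17 remain).
17 into Jun → Jun 17.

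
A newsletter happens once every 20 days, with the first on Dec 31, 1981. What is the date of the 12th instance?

Aug 8, 1982

The 12th occurrence is 11 intervals after the first: 11 × 20 = 220 days after Dec 31, 1981.
Dec has 31 days — 0 days to the end of Dec leaves 220.
Jan has 31 days (189 left).
Feb has 28 days (161 left).
Mar has 31 days (130 left).
Apr has 30 days (100 left).
May has 31 days (69 left).
Jun has 30 days (39 left).
Jul has 31 days (8 left).
8 days into Aug → Aug 8, 1982.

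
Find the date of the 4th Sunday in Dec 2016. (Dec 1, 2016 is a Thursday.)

Dec 2016 begins on a Thursday, so the first Sunday is Dec 4 (3 days later).
The 4th Sunday is 3 weeks later: 4 + 21 = 25.

Dec 25, 2016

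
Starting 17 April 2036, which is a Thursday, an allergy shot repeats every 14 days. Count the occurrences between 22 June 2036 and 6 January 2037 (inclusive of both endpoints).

Occurrences land 14·i days after 17 April 2036 for i = 0, 1, 2, …
22 June 2036 is 66 days after the start; 66 ÷ 14 = 4 remainder 10; since the remainder is 10, round up to i = 5. First occurrence in the window: #6 on 26 June 2036 (5×14 = 70 days in).
6 January 2037 is 264 days after the start; 264 ÷ 14 = 18 remainder 12. Last occurrence in the window: #19 on 25 December 2036.
Occurrences #6 through #19: 14 in total.

14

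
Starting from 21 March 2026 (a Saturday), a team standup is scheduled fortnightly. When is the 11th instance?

The 11th occurrence is 10 intervals after the first: 10 × 14 = 140 days after 21 March 2026.
March has 31 days — 10 days to the end of March leaves 130.
April has 30 days (100 left).
May has 31 days (69 left).
June has 30 days (39 left).
July has 31 days (8 left).
8 days into August → 8 August 2026.

8 August 2026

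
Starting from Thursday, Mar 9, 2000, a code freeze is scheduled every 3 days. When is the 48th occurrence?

The 48th occurrence is 47 intervals after the first: 47 × 3 = 141 days after Mar 9, 2000.
Mar has 31 days — 22 days to the end of Mar leaves 119.
Apr has 30 days (89 left).
May has 31 days (58 left).
Jun has 30 days (28 left).
28 days into Jul → Jul 28, 2000.

Jul 28, 2000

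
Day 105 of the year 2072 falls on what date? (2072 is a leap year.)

January has 31 days (105 − 31 = 74 remain).
February has 29 days (74 − 29 = 45 remain).
March has 31 days (45 − 31 = 14 remain).
14 into April → April 14.

2072-04-14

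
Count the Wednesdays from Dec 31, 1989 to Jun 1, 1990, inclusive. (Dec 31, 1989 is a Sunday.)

Dec 31, 1989 is a Sunday; the first Wednesday on or after it is Jan 3, 1990 (3 days later).
From Jan 3, 1990 to Jun 1, 1990: 28 + 28 + 31 + 30 + 31 + 1 = 149 days (rest of Jan, Feb, Mar, Apr, May, Jun).
149 ÷ 7 = 21 full weeks with remainder 2, so 21 more Wednesdays after the first → 22.

22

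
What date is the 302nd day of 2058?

January has 31 days (302 − 31 = 271 remain).
February has 28 days (271 − 28 = 243 remain).
March has 31 days (243 − 31 = 212 remain).
April has 30 days (212 − 30 = 182 remain).
May has 31 days (182 − 31 = 151 remain).
June has 30 days (151 − 30 = 121 remain).
July has 31 days (121 − 31 = 90 remain).
August has 31 days (90 − 31 = 59 remain).
September has 30 days (59 − 30 = 29 remain).
29 into October → October 29.

2058-10-29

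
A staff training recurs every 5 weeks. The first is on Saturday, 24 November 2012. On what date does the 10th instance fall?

5 October 2013

The 10th occurrence is 9 intervals after the first: 9 × 35 = 315 days after 24 November 2012.
November has 30 days — 6 days to the end of November leaves 309.
December has 31 days (278 left).
January has 31 days (247 left).
February has 28 days (219 left).
March has 31 days (188 left).
April has 30 days (158 left).
May has 31 days (127 left).
June has 30 days (97 left).
July has 31 days (66 left).
August has 31 days (35 left).
September has 30 days (5 left).
5 days into October → 5 October 2013.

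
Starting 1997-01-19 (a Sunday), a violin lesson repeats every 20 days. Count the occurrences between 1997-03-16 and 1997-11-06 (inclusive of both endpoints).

Occurrences land 20·i days after 1997-01-19 for i = 0, 1, 2, …
1997-03-16 is 56 days after the start; 56 ÷ 20 = 2 remainder 16; since the remainder is 16, round up to i = 3. First occurrence in the window: #4 on 1997-03-20 (3×20 = 60 days in).
1997-11-06 is 291 days after the start; 291 ÷ 20 = 14 remainder 11. Last occurrence in the window: #15 on 1997-10-26.
Occurrences #4 through #15: 12 in total.

12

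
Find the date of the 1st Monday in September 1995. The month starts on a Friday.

1995-09-04

September 1995 begins on a Friday, so the first Monday is September 4 (3 days later).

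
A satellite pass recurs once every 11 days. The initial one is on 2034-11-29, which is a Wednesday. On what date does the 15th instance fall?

The 15th occurrence is 14 intervals after the first: 14 × 11 = 154 days after 2034-11-29.
November has 30 days — 1 day to the end of November leaves 153.
December has 31 days (122 left).
January has 31 days (91 left).
February has 28 days (63 left).
March has 31 days (32 left).
April has 30 days (2 left).
2 days into May → 2035-05-02.

2035-05-02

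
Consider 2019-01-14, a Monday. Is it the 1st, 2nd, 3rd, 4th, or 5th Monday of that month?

Day 14 falls in week ⌈14/7⌉ of the month.
Days 1–7 hold the 1st Monday, 8–14 the 2nd, 15–21 the 3rd, 22–28 the 4th, 29–31 the 5th.
14 is in the range for the 2nd.

2nd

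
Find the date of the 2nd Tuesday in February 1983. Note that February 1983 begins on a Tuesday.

February 8, 1983

February 1983 begins on a Tuesday, so the first Tuesday is February 1.
The 2nd Tuesday is 1 weeks later: 1 + 7 = 8.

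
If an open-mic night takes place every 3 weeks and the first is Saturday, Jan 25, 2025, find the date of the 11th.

Aug 23, 2025

The 11th occurrence is 10 intervals after the first: 10 × 21 = 210 days after Jan 25, 2025.
Jan has 31 days — 6 days to the end of Jan leaves 204.
Feb has 28 days (176 left).
Mar has 31 days (145 left).
Apr has 30 days (115 left).
May has 31 days (84 left).
Jun has 30 days (54 left).
Jul has 31 days (23 left).
23 days into Aug → Aug 23, 2025.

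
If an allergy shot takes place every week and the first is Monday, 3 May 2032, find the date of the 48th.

The 48th occurrence is 47 intervals after the first: 47 × 7 = 329 days after 3 May 2032.
May has 31 days — 28 days to the end of May leaves 301.
June has 30 days (271 left).
July has 31 days (240 left).
August has 31 days (209 left).
September has 30 days (179 left).
October has 31 days (148 left).
November has 30 days (118 left).
December has 31 days (87 left).
January has 31 days (56 left).
February has 28 days (28 left).
28 days into March → 28 March 2033.

28 March 2033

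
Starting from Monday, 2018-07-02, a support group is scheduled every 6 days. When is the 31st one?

2018-12-29

The 31st occurrence is 30 intervals after the first: 30 × 6 = 180 days after 2018-07-02.
July has 31 days — 29 days to the end of July leaves 151.
August has 31 days (120 left).
September has 30 days (90 left).
October has 31 days (59 left).
November has 30 days (29 left).
29 days into December → 2018-12-29.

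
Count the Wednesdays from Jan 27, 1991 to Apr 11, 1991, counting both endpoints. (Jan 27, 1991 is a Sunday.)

11

Jan 27, 1991 is a Sunday; the first Wednesday on or after it is Jan 30, 1991 (3 days later).
From Jan 30, 1991 to Apr 11, 1991: 1 + 28 + 31 + 11 = 71 days (rest of Jan, Feb, Mar, Apr).
71 ÷ 7 = 10 full weeks with remainder 1, so 10 more Wednesdays after the first → 11.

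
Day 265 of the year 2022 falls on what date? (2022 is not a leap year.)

2022-09-22

January has 31 days (265 − 31 = 234 remain).
February has 28 days (234 − 28 = 206 remain).
March has 31 days (206 − 31 = 175 remain).
April has 30 days (175 − 30 = 145 remain).
May has 31 days (145 − 31 = 114 remain).
June has 30 days (114 − 30 = 84 remain).
July has 31 days (84 − 31 = 53 remain).
August has 31 days (53 − 31 = 22 remain).
22 into September → September 22.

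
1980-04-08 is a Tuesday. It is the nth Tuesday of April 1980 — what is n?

2nd

Day 8 falls in week ⌈8/7⌉ of the month.
Days 1–7 hold the 1st Tuesday, 8–14 the 2nd, 15–21 the 3rd, 22–28 the 4th, 29–31 the 5th.
8 is in the range for the 2nd.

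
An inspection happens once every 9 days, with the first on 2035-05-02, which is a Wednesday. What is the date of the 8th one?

The 8th occurrence is 7 intervals after the first: 7 × 9 = 63 days after 2035-05-02.
May has 31 days — 29 days to the end of May leaves 34.
June has 30 days (4 left).
4 days into July → 2035-07-04.

2035-07-04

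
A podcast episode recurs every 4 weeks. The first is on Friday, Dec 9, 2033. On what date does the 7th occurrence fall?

May 26, 2034

The 7th occurrence is 6 intervals after the first: 6 × 28 = 168 days after Dec 9, 2033.
Dec has 31 days — 22 days to the end of Dec leaves 146.
Jan has 31 days (115 left).
Feb has 28 days (87 left).
Mar has 31 days (56 left).
Apr has 30 days (26 left).
26 days into May → May 26, 2034.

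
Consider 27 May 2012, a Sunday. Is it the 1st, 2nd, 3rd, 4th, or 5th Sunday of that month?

Day 27 falls in week ⌈27/7⌉ of the month.
Days 1–7 hold the 1st Sunday, 8–14 the 2nd, 15–21 the 3rd, 22–28 the 4th, 29–31 the 5th.
27 is in the range for the 4th.

4th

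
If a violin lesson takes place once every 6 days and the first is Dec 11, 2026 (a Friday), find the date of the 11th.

Feb 9, 2027

The 11th occurrence is 10 intervals after the first: 10 × 6 = 60 days after Dec 11, 2026.
Dec has 31 days — 20 days to the end of Dec leaves 40.
Jan has 31 days (9 left).
9 days into Feb → Feb 9, 2027.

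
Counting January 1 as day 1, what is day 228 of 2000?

Jan has 31 days (228 − 31 = 197 remain).
Feb has 29 days (197 − 29 = 168 remain).
Mar has 31 days (168 − 31 = 137 remain).
Apr has 30 days (137 − 30 = 107 remain).
May has 31 days (107 − 31 = 76 remain).
Jun has 30 days (76 − 30 = 46 remain).
Jul has 31 days (46 − 31 = 15 remain).
15 into Aug → Aug 15.

Aug 15, 2000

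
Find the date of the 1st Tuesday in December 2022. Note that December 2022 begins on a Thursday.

December 2022 begins on a Thursday, so the first Tuesday is December 6 (5 days later).

6 December 2022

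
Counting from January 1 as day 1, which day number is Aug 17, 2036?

230

Days in months before Aug: 31 + 29 + 31 + 30 + 31 + 30 + 31 = 213.
Plus 17 days into Aug → day 230.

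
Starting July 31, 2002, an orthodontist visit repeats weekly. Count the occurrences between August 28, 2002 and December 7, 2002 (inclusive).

15

Occurrences land 7·i days after July 31, 2002 for i = 0, 1, 2, …
August 28, 2002 is 28 days after the start; 28 ÷ 7 = 4 remainder 0. First occurrence in the window: #5 on August 28, 2002 (4×7 = 28 days in).
December 7, 2002 is 129 days after the start; 129 ÷ 7 = 18 remainder 3. Last occurrence in the window: #19 on December 4, 2002.
Occurrences #5 through #19: 15 in total.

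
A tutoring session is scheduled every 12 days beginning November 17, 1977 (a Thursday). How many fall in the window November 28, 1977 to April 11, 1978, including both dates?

Occurrences land 12·i days after November 17, 1977 for i = 0, 1, 2, …
November 28, 1977 is 11 days after the start; 11 ÷ 12 = 0 remainder 11; since the remainder is 11, round up to i = 1. First occurrence in the window: #2 on November 29, 1977 (1×12 = 12 days in).
April 11, 1978 is 145 days after the start; 145 ÷ 12 = 12 remainder 1. Last occurrence in the window: #13 on April 10, 1978.
Occurrences #2 through #13: 12 in total.

12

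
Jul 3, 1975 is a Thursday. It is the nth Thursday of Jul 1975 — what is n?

Day 3 falls in week ⌈3/7⌉ of the month.
Days 1–7 hold the 1st Thursday, 8–14 the 2nd, 15–21 the 3rd, 22–28 the 4th, 29–31 the 5th.
3 is in the range for the 1st.

1st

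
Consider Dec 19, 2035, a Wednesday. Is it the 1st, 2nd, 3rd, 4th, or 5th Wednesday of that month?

3rd

Day 19 falls in week ⌈19/7⌉ of the month.
Days 1–7 hold the 1st Wednesday, 8–14 the 2nd, 15–21 the 3rd, 22–28 the 4th, 29–31 the 5th.
19 is in the range for the 3rd.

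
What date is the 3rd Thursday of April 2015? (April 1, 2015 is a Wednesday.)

April 16, 2015

April 2015 begins on a Wednesday, so the first Thursday is April 2 (1 day later).
The 3rd Thursday is 2 weeks later: 2 + 14 = 16.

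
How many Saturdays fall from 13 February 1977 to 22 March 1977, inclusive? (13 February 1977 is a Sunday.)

13 February 1977 is a Sunday; the first Saturday on or after it is 19 February 1977 (6 days later).
From 19 February 1977 to 22 March 1977: 9 + 22 = 31 days (rest of February, March).
31 ÷ 7 = 4 full weeks with remainder 3, so 4 more Saturdays after the first → 5.

5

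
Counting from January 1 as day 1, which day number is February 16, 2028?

Days in months before February: 31 = 31.
Plus 16 days into February → day 47.

47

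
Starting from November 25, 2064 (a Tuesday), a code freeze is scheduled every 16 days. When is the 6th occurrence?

February 13, 2065

The 6th occurrence is 5 intervals after the first: 5 × 16 = 80 days after November 25, 2064.
November has 30 days — 5 days to the end of November leaves 75.
December has 31 days (44 left).
January has 31 days (13 left).
13 days into February → February 13, 2065.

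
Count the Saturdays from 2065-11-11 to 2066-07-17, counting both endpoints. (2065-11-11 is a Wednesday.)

2065-11-11 is a Wednesday; the first Saturday on or after it is 2065-11-14 (3 days later).
From 2065-11-14 to 2066-07-17: 16 + 31 + 31 + 28 + 31 + 30 + 31 + 30 + 17 = 245 days (rest of November, December, January, February, March, April, May, June, July).
245 ÷ 7 = 35 full weeks with remainder 0, so 35 more Saturdays after the first → 36.

36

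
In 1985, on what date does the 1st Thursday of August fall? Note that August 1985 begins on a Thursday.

August 1985 begins on a Thursday, so the first Thursday is August 1.

August 1, 1985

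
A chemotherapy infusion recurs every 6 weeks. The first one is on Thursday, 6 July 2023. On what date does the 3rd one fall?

The 3rd occurrence is 2 intervals after the first: 2 × 42 = 84 days after 6 July 2023.
July has 31 days — 25 days to the end of July leaves 59.
August has 31 days (28 left).
28 days into September → 28 September 2023.

28 September 2023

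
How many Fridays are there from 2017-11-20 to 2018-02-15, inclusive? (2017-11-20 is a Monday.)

2017-11-20 is a Monday; the first Friday on or after it is 2017-11-24 (4 days later).
From 2017-11-24 to 2018-02-15: 6 + 31 + 31 + 15 = 83 days (rest of November, December, January, February).
83 ÷ 7 = 11 full weeks with remainder 6, so 11 more Fridays after the first → 12.

12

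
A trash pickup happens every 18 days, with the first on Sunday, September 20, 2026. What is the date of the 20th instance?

August 28, 2027

The 20th occurrence is 19 intervals after the first: 19 × 18 = 342 days after September 20, 2026.
September has 30 days — 10 days to the end of September leaves 332.
October has 31 days (301 left).
November has 30 days (271 left).
December has 31 days (240 left).
January has 31 days (209 left).
February has 28 days (181 left).
March has 31 days (150 left).
April has 30 days (120 left).
May has 31 days (89 left).
June has 30 days (59 left).
July has 31 days (28 left).
28 days into August → August 28, 2027.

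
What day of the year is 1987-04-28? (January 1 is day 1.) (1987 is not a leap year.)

Days in months before April: 31 + 28 + 31 = 90.
Plus 28 days into April → day 118.

118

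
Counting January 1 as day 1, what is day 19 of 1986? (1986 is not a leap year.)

19 into Jan → Jan 19.

Jan 19, 1986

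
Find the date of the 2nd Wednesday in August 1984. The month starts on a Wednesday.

August 1984 begins on a Wednesday, so the first Wednesday is August 1.
The 2nd Wednesday is 1 weeks later: 1 + 7 = 8.

8 August 1984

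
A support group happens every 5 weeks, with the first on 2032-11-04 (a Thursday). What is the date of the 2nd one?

The 2nd occurrence is 1 interval after the first: 1 × 35 = 35 days after 2032-11-04.
November has 30 days — 26 days to the end of November leaves 9.
9 days into December → 2032-12-09.

2032-12-09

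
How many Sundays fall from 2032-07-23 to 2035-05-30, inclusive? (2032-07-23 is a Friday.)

2032-07-23 is a Friday; the first Sunday on or after it is 2032-07-25 (2 days later).
From 2032-07-25 to 2035-05-30: 159 + 365 + 365 + 150 = 1039 days (rest of 2032, 2033, 2034, to 2035-05-30 in 2035).
1039 ÷ 7 = 148 full weeks with remainder 3, so 148 more Sundays after the first → 149.

149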